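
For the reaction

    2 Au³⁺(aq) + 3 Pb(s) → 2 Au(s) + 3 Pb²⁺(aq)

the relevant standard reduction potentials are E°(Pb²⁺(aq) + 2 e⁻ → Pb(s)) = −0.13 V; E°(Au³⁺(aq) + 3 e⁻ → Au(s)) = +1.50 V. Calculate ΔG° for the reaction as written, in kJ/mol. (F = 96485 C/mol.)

−944 kJ/mol

In the reaction as written Au³⁺(aq) is reduced, so the Au³⁺/Au couple is the cathode and Pb²⁺/Pb is the anode.
E°cell = +1.50 − (−0.13) = +1.63 V; balancing electrons gives n = 6.
ΔG° = −nFE°cell = −(6)(96485)(+1.63) J/mol = −944 kJ/mol.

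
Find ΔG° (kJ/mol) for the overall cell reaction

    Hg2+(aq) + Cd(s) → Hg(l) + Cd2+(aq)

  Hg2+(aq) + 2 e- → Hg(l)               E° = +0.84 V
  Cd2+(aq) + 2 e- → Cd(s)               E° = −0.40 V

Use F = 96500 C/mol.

In the reaction as written Hg2+(aq) is reduced, so the Hg²⁺/Hg couple is the cathode and Cd²⁺/Cd is the anode.
E°cell = +0.84 − (−0.40) = +1.24 V; balancing electrons gives n = 2.
ΔG° = −nFE°cell = −(2)(96500)(+1.24) J/mol = −239 kJ/mol.

−239 kJ/mol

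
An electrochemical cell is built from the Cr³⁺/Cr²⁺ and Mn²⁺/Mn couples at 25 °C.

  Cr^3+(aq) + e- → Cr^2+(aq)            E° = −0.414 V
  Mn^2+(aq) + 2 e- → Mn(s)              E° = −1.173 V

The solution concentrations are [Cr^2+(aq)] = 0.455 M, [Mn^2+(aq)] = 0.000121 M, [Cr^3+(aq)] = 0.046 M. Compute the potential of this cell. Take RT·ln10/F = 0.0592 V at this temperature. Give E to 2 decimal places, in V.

Cr³⁺/Cr²⁺ is reduced (cathode, E° = −0.414 V) and Mn²⁺/Mn is oxidized (anode).
The standard potential is −0.414 − (−1.173) = +0.759 V and the balanced reaction transfers n = 2 electrons.
For the overall reaction 2 Cr^3+(aq) + Mn(s) → 2 Cr^2+(aq) + Mn^2+(aq), Q = ([Cr^2+(aq)]^2·[Mn^2+(aq)]) / [Cr^3+(aq)]^2 = 0.0118, giving log Q = −1.927.
By the Nernst equation, E = +0.759 − (0.0592/2)·(−1.927) = +0.82 V.

+0.82 V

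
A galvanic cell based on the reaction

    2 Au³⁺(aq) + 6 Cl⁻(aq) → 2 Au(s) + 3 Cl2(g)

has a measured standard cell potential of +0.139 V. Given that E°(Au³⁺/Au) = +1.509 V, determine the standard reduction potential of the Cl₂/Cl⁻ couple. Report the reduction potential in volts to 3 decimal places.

In the reaction as written the Au³⁺/Au couple is reduced (cathode) and Cl₂/Cl⁻ is oxidized (anode), so E°cell = E°(Au³⁺/Au) − E°(Cl₂/Cl⁻).
E°(Cl₂/Cl⁻) = E°(cathode) − E°cell = +1.509 − (+0.139) = +1.370 V.

+1.370 V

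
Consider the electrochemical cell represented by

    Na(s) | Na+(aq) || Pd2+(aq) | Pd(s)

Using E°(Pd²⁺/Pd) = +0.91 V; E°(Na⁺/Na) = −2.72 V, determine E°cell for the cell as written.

By convention the left-hand electrode in cell notation is the anode (oxidation) and the right-hand electrode is the cathode (reduction).
E°cell = E°(right) − E°(left) = +0.91 − (−2.72) = +3.63 V.

+3.63 V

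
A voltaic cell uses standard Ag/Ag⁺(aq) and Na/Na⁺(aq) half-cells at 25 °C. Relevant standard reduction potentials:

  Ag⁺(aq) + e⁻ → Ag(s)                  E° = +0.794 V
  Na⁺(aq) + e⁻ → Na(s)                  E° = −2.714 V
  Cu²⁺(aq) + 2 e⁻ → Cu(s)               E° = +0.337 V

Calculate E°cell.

+3.508 V

Of the two couples in this cell, the one with the more positive reduction potential is reduced at the cathode: here that is Ag⁺/Ag (+0.794 V); Na⁺/Na (−2.714 V) is the anode.
E°cell = E°(cathode) − E°(anode) = +0.794 − (−2.714) = +3.508 V.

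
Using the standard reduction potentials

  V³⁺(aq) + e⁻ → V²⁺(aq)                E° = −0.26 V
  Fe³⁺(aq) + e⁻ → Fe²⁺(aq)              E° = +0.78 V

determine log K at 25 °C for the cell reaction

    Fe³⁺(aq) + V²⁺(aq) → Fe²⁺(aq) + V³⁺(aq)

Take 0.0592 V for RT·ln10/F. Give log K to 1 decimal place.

log K = 17.6

The Fe³⁺/Fe²⁺ couple is reduced (cathode); E°cell = +0.78 − (−0.26) = +1.04 V with n = 1.
At equilibrium E = 0, so log K = nE°cell / 0.0592 = (1)(+1.04) / 0.0592 = 17.6.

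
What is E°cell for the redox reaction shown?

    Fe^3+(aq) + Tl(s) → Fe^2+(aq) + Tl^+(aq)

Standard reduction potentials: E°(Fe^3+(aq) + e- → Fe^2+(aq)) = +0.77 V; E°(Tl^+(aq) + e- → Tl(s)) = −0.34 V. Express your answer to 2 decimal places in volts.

+1.11 V

In the reaction as written, Fe^3+(aq) is reduced (cathode) and Tl^+(aq) is produced by oxidation at the anode.
E°cell = E°(cathode) − E°(anode) = +0.77 − (−0.34) = +1.11 V.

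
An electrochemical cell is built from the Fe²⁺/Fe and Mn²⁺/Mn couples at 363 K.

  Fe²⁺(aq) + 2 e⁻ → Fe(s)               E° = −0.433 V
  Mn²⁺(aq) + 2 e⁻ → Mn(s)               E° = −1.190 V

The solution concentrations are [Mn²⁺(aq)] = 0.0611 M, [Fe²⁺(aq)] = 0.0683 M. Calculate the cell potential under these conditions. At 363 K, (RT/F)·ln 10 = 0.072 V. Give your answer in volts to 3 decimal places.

+0.759 V

Fe²⁺/Fe is reduced (cathode, E° = −0.433 V) and Mn²⁺/Mn is oxidized (anode).
E°cell = −0.433 − (−1.190) = +0.757 V, with n = 2 electrons transferred.
For the overall reaction Fe²⁺(aq) + Mn(s) → Fe(s) + Mn²⁺(aq), Q = [Mn²⁺(aq)] / [Fe²⁺(aq)] = 0.895, giving log Q = −0.048.
Applying E = E° − (RT ln10/nF)·log Q gives +0.757 − (0.072/2)(−0.048) = +0.759 V.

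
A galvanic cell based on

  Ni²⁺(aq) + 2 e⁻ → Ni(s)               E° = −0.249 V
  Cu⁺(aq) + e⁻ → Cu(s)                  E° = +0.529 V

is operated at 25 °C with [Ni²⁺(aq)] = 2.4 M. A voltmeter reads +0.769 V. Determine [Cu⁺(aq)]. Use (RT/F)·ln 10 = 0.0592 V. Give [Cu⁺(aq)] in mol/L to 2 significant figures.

The Cu⁺/Cu couple has the larger reduction potential, so it is the cathode: E°cell = +0.529 − (−0.249) = +0.778 V and n = 2.
From the Nernst equation, log Q = n(E° − E)/0.0592 = 2·(+0.778 − (+0.769))/0.0592 = 0.304.
The balanced reaction is 2 Cu⁺(aq) + Ni(s) → 2 Cu(s) + Ni²⁺(aq), so Q = [Ni²⁺(aq)] / [Cu⁺(aq)]^2.
Isolating [Cu⁺(aq)] in Q = 10^{0.304} yields log [Cu⁺(aq)] = 0.038, i.e. 1.1 M.

1.1 M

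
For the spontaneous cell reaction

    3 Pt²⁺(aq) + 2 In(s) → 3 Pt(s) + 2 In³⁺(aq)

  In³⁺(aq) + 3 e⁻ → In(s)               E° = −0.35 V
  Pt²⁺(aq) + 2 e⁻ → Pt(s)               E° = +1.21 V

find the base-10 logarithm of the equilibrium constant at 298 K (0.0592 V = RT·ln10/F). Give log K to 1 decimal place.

The Pt²⁺/Pt couple is reduced (cathode); E°cell = +1.21 − (−0.35) = +1.56 V with n = 6.
At equilibrium E = 0, so log K = nE°cell / 0.0592 = (6)(+1.56) / 0.0592 = 158.1.

log K = 158.1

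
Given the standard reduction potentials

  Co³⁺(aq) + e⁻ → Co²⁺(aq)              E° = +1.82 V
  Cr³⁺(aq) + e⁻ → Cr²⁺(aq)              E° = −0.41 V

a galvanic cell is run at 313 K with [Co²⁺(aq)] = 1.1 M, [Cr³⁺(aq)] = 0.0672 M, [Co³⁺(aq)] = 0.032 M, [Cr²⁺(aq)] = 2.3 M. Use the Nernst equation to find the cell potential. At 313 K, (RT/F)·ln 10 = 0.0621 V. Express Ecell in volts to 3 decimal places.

+2.230 V

Co³⁺/Co²⁺ is reduced (cathode, E° = +1.82 V) and Cr³⁺/Cr²⁺ is oxidized (anode).
The standard potential is +1.82 − (−0.41) = +2.23 V and the balanced reaction transfers n = 1 electron.
Balancing gives Co³⁺(aq) + Cr²⁺(aq) → Co²⁺(aq) + Cr³⁺(aq); hence Q = ([Co²⁺(aq)]·[Cr³⁺(aq)]) / ([Co³⁺(aq)]·[Cr²⁺(aq)]) = 1 (log Q = 0.002).
E = E° − (0.0621/n)·log Q = +2.23 − (0.0621/1)(0.002) = +2.230 V.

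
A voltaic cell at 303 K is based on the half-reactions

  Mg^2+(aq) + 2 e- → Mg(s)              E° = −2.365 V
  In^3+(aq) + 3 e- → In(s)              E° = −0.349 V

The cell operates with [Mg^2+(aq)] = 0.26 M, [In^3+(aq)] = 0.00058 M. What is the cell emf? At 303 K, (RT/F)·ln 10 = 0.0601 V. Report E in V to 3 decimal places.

+1.969 V

In³⁺/In is reduced (cathode, E° = −0.349 V) and Mg²⁺/Mg is oxidized (anode).
E°cell = E°cat − E°an = −0.349 − (−2.365) = +2.016 V; n = 6.
For the overall reaction 2 In^3+(aq) + 3 Mg(s) → 2 In(s) + 3 Mg^2+(aq), Q = [Mg^2+(aq)]^3 / [In^3+(aq)]^2 = 5.22×10^4, giving log Q = 4.718.
By the Nernst equation, E = +2.016 − (0.0601/6)·(4.718) = +1.969 V.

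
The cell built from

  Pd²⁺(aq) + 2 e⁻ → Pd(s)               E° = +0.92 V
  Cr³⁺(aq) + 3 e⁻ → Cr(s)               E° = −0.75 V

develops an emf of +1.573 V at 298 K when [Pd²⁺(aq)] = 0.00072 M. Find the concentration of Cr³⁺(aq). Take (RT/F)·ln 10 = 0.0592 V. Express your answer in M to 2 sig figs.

The Pd²⁺/Pd couple has the larger reduction potential, so it is the cathode: E°cell = +0.92 − (−0.75) = +1.67 V and n = 6.
From the Nernst equation, log Q = n(E° − E)/0.0592 = 6·(+1.67 − (+1.573))/0.0592 = 9.831.
For 3 Pd²⁺(aq) + 2 Cr(s) → 3 Pd(s) + 2 Cr³⁺(aq), the reaction quotient is Q = [Cr³⁺(aq)]^2 / [Pd²⁺(aq)]^3.
Solving for the unknown gives log [Cr³⁺(aq)] = 0.201, so [Cr³⁺(aq)] ≈ 1.6 M.

1.6 M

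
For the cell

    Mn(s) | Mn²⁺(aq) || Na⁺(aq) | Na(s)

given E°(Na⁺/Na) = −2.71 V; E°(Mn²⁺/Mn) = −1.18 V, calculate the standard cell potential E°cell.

−1.53 V

By convention the left-hand electrode in cell notation is the anode (oxidation) and the right-hand electrode is the cathode (reduction).
E°cell = E°(right) − E°(left) = −2.71 − (−1.18) = −1.53 V.
The negative sign shows that, as written, the cell would require an external voltage to drive the reaction.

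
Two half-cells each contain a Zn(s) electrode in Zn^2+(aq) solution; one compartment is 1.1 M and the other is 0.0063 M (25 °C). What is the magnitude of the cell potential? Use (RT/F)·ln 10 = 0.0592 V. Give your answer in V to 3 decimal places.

0.066 V

For a concentration cell E°cell = 0, since both electrodes use the same couple.
The compartment with the higher Zn^2+(aq) concentration (1.1 M) acts as the cathode; ions are reduced there and produced at the dilute (0.0063 M) anode.
With n = 2, Ecell = −(0.0592/2)·log([dilute]/[conc]) = −(0.0592/2)·log(0.0063/1.1) = +0.066 V.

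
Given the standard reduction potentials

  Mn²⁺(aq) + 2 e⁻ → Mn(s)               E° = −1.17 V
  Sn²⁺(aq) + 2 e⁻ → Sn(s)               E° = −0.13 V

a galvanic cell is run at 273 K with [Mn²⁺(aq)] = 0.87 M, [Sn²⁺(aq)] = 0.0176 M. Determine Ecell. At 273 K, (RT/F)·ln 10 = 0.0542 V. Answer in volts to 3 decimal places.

+0.994 V

Sn²⁺/Sn is reduced (cathode, E° = −0.13 V) and Mn²⁺/Mn is oxidized (anode).
E°cell = E°cat − E°an = −0.13 − (−1.17) = +1.04 V; n = 2.
The balanced reaction is Sn²⁺(aq) + Mn(s) → Sn(s) + Mn²⁺(aq), so Q = [Mn²⁺(aq)] / [Sn²⁺(aq)] = 49.4 and log Q = 1.694.
E = E° − (0.0542/n)·log Q = +1.04 − (0.0542/2)(1.694) = +0.994 V.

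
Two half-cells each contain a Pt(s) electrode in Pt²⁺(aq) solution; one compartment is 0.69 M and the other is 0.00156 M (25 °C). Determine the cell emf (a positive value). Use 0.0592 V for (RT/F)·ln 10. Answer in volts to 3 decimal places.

0.078 V

For a concentration cell E°cell = 0, since both electrodes use the same couple.
The compartment with the higher Pt²⁺(aq) concentration (0.69 M) acts as the cathode; ions are reduced there and produced at the dilute (0.00156 M) anode.
With n = 2, Ecell = −(0.0592/2)·log([dilute]/[conc]) = −(0.0592/2)·log(0.00156/0.69) = +0.078 V.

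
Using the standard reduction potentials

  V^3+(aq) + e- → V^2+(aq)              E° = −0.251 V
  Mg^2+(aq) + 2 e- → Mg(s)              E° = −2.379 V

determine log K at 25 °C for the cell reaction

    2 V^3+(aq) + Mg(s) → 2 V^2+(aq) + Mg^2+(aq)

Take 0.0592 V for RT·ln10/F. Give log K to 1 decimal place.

The V³⁺/V²⁺ couple is reduced (cathode); E°cell = −0.251 − (−2.379) = +2.128 V with n = 2.
At equilibrium E = 0, so log K = nE°cell / 0.0592 = (2)(+2.128) / 0.0592 = 71.9.

log K = 71.9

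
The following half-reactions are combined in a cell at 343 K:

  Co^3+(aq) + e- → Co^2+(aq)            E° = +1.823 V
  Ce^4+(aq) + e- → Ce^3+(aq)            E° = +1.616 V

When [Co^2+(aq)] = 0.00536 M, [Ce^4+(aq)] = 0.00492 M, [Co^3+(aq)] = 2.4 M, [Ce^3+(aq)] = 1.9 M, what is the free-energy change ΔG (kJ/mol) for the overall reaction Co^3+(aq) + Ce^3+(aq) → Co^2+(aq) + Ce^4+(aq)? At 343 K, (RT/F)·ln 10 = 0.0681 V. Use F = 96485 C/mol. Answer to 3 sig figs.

E°cell = +1.823 − (+1.616) = +0.207 V; the balanced reaction transfers n = 1 electron.
The reaction quotient is ([Co^2+(aq)]·[Ce^4+(aq)]) / ([Co^3+(aq)]·[Ce^3+(aq)]) = 5.78×10^−6; by Nernst, E = +0.207 − (0.0681/1)(−5.238) = +0.5637 V.
Finally ΔG = −nFE = −(1)(96485 C/mol)(+0.5637 V) = −54.4 kJ/mol.

−54.4 kJ/mol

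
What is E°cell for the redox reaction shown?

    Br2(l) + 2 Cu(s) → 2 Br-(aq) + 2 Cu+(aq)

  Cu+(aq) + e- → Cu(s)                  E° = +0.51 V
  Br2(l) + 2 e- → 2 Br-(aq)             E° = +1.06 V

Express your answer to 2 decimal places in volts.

+0.55 V

Br2(l) gains electrons, so the Br₂/Br⁻ couple is the cathode; the Cu⁺/Cu couple is the anode.
E°cell = E°(cathode) − E°(anode) = +1.06 − (+0.51) = +0.55 V.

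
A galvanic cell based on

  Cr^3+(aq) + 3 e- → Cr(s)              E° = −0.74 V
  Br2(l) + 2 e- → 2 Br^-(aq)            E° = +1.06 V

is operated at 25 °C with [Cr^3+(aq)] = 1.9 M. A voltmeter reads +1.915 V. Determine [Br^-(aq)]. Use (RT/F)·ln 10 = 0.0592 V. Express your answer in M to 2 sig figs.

0.0092 M

With Br₂/Br⁻ at the cathode and Cr³⁺/Cr at the anode, E°cell = +1.06 − (−0.74) = +1.80 V (n = 6).
Since E = E° − (0.0592/n)·log Q, log Q = n(E° − E)/0.0592 = −11.655.
Balancing electrons gives 3 Br2(l) + 2 Cr(s) → 6 Br^-(aq) + 2 Cr^3+(aq); thus Q = [Br^-(aq)]^6·[Cr^3+(aq)]^2.
Isolating [Br^-(aq)] in Q = 10^{−11.655} yields log [Br^-(aq)] = −2.035, i.e. 0.0092 M.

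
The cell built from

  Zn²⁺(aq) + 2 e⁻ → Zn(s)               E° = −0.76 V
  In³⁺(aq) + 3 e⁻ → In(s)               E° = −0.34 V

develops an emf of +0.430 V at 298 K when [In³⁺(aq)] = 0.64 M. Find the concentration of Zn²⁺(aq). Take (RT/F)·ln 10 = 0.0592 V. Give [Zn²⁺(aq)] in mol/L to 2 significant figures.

With In³⁺/In at the cathode and Zn²⁺/Zn at the anode, E°cell = −0.34 − (−0.76) = +0.42 V (n = 6).
Rearranging E = E° − (0.0592/n)·log Q gives log Q = 6(+0.42 − (+0.430))/0.0592 = −1.014.
The balanced reaction is 2 In³⁺(aq) + 3 Zn(s) → 2 In(s) + 3 Zn²⁺(aq), so Q = [Zn²⁺(aq)]^3 / [In³⁺(aq)]^2.
Solving for the unknown gives log [Zn²⁺(aq)] = −0.467, so [Zn²⁺(aq)] ≈ 0.34 M.

0.34 M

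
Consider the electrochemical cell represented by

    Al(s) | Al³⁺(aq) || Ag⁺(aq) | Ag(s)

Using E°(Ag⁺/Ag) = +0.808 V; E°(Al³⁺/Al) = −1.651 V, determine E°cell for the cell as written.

+2.459 V

By convention the left-hand electrode in cell notation is the anode (oxidation) and the right-hand electrode is the cathode (reduction).
E°cell = E°(right) − E°(left) = +0.808 − (−1.651) = +2.459 V.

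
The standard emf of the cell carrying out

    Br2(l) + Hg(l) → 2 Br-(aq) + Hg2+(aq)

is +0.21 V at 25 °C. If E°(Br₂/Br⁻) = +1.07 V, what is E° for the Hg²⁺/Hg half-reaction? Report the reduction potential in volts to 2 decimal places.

+0.86 V

In the reaction as written the Br₂/Br⁻ couple is reduced (cathode) and Hg²⁺/Hg is oxidized (anode), so E°cell = E°(Br₂/Br⁻) − E°(Hg²⁺/Hg).
E°(Hg²⁺/Hg) = E°(cathode) − E°cell = +1.07 − (+0.21) = +0.86 V.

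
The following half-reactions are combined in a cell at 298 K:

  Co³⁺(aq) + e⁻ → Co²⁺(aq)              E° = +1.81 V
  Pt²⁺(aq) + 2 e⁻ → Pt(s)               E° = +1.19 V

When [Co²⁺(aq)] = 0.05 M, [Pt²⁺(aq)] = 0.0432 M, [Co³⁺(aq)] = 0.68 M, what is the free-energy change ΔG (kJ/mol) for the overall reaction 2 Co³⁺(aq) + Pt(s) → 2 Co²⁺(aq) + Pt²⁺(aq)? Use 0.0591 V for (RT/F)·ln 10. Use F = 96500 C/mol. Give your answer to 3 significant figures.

−140 kJ/mol

E°cell = +1.81 − (+1.19) = +0.62 V; the balanced reaction transfers n = 2 electrons.
Here Q = ([Co²⁺(aq)]^2·[Pt²⁺(aq)]) / [Co³⁺(aq)]^2 = 0.000234 (log Q = −3.632), giving E = +0.62 − (0.0591/2)·(−3.632) = +0.7273 V.
Finally ΔG = −nFE = −(2)(96500 C/mol)(+0.7273 V) = −140 kJ/mol.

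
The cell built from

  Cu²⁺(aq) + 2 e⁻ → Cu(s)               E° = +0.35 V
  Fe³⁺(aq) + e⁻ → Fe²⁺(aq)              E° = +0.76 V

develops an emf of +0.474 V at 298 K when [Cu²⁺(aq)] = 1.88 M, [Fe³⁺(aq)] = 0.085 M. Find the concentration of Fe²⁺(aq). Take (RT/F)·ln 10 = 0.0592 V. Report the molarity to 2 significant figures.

The Fe³⁺/Fe²⁺ couple has the larger reduction potential, so it is the cathode: E°cell = +0.76 − (+0.35) = +0.41 V and n = 2.
Rearranging E = E° − (0.0592/n)·log Q gives log Q = 2(+0.41 − (+0.474))/0.0592 = −2.162.
For 2 Fe³⁺(aq) + Cu(s) → 2 Fe²⁺(aq) + Cu²⁺(aq), the reaction quotient is Q = ([Fe²⁺(aq)]^2·[Cu²⁺(aq)]) / [Fe³⁺(aq)]^2.
Isolating [Fe²⁺(aq)] in Q = 10^{−2.162} yields log [Fe²⁺(aq)] = −2.289, i.e. 0.0051 M.

0.0051 M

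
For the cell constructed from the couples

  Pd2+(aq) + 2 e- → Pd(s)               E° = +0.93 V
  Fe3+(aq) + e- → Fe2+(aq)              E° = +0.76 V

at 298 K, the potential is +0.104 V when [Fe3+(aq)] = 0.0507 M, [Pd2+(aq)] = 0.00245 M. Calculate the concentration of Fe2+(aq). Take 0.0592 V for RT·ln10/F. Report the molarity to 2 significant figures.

The Pd²⁺/Pd couple has the larger reduction potential, so it is the cathode: E°cell = +0.93 − (+0.76) = +0.17 V and n = 2.
Since E = E° − (0.0592/n)·log Q, log Q = n(E° − E)/0.0592 = 2.230.
The balanced reaction is Pd2+(aq) + 2 Fe2+(aq) → Pd(s) + 2 Fe3+(aq), so Q = [Fe3+(aq)]^2 / ([Pd2+(aq)]·[Fe2+(aq)]^2).
Substituting the known concentrations and solving, log [Fe2+(aq)] = −1.105 and [Fe2+(aq)] = 0.079 M.

0.079 M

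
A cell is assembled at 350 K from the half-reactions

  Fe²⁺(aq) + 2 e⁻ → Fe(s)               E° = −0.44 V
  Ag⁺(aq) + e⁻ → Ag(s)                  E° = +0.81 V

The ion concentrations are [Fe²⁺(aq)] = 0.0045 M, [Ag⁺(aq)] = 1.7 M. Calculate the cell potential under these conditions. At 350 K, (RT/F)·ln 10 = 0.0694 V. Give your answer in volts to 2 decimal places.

+1.35 V

Ag⁺/Ag is reduced (cathode, E° = +0.81 V) and Fe²⁺/Fe is oxidized (anode).
The standard potential is +0.81 − (−0.44) = +1.25 V and the balanced reaction transfers n = 2 electrons.
The balanced reaction is 2 Ag⁺(aq) + Fe(s) → 2 Ag(s) + Fe²⁺(aq), so Q = [Fe²⁺(aq)] / [Ag⁺(aq)]^2 = 0.00156 and log Q = −2.808.
E = E° − (0.0694/n)·log Q = +1.25 − (0.0694/2)(−2.808) = +1.35 V.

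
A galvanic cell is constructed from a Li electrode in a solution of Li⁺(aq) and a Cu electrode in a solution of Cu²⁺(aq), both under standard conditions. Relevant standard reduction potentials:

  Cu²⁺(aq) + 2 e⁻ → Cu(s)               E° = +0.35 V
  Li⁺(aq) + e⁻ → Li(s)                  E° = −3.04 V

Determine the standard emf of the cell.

+3.39 V

The Cu²⁺/Cu couple has the higher E°, so Cu ion is reduced (cathode) and Li is oxidized (anode).
E°cell = E°(cathode) − E°(anode) = +0.35 − (−3.04) = +3.39 V.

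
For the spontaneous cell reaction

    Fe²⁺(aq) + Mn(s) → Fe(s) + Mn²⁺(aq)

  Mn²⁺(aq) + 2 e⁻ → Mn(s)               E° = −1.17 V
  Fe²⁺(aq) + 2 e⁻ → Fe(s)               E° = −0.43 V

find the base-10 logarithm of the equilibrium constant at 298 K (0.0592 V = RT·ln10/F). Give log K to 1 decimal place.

The Fe²⁺/Fe couple is reduced (cathode); E°cell = −0.43 − (−1.17) = +0.74 V with n = 2.
At equilibrium E = 0, so log K = nE°cell / 0.0592 = (2)(+0.74) / 0.0592 = 25.0.

log K = 25.0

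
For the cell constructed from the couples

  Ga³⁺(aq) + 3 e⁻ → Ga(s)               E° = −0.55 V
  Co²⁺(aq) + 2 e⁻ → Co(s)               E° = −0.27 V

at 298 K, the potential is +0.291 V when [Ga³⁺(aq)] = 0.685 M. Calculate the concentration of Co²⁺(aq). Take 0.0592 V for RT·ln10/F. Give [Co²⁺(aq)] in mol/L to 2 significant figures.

1.8 M

Co²⁺/Co is the cathode (higher E°); E°cell = −0.27 − (−0.55) = +0.28 V with n = 6.
Since E = E° − (0.0592/n)·log Q, log Q = n(E° − E)/0.0592 = −1.115.
For 3 Co²⁺(aq) + 2 Ga(s) → 3 Co(s) + 2 Ga³⁺(aq), the reaction quotient is Q = [Ga³⁺(aq)]^2 / [Co²⁺(aq)]^3.
Solving for the unknown gives log [Co²⁺(aq)] = 0.262, so [Co²⁺(aq)] ≈ 1.8 M.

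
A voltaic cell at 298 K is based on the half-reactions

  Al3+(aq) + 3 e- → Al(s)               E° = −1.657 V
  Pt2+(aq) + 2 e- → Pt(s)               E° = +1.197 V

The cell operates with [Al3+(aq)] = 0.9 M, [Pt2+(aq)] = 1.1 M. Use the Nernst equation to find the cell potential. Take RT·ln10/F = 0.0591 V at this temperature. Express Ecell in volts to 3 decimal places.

Pt²⁺/Pt is reduced (cathode, E° = +1.197 V) and Al³⁺/Al is oxidized (anode).
E°cell = +1.197 − (−1.657) = +2.854 V, with n = 6 electrons transferred.
The balanced reaction is 3 Pt2+(aq) + 2 Al(s) → 3 Pt(s) + 2 Al3+(aq), so Q = [Al3+(aq)]^2 / [Pt2+(aq)]^3 = 0.609 and log Q = −0.216.
E = E° − (0.0591/n)·log Q = +2.854 − (0.0591/6)(−0.216) = +2.856 V.

+2.856 V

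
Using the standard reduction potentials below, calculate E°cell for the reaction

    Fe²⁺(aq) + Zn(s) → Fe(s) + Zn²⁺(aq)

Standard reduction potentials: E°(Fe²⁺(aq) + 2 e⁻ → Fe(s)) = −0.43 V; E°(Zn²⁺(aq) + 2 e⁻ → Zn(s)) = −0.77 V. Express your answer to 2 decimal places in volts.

+0.34 V

Fe²⁺(aq) gains electrons, so the Fe²⁺/Fe couple is the cathode; the Zn²⁺/Zn couple is the anode.
E°cell = E°(cathode) − E°(anode) = −0.43 − (−0.77) = +0.34 V.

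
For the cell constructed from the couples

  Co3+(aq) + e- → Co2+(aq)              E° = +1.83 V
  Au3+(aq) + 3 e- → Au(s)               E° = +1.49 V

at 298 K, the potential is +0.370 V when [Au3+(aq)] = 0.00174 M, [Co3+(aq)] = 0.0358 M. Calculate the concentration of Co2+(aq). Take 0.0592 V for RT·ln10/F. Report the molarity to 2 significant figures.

Co³⁺/Co²⁺ is the cathode (higher E°); E°cell = +1.83 − (+1.49) = +0.34 V with n = 3.
Since E = E° − (0.0592/n)·log Q, log Q = n(E° − E)/0.0592 = −1.520.
For 3 Co3+(aq) + Au(s) → 3 Co2+(aq) + Au3+(aq), the reaction quotient is Q = ([Co2+(aq)]^3·[Au3+(aq)]) / [Co3+(aq)]^3.
Isolating [Co2+(aq)] in Q = 10^{−1.520} yields log [Co2+(aq)] = −1.033, i.e. 0.093 M.

0.093 M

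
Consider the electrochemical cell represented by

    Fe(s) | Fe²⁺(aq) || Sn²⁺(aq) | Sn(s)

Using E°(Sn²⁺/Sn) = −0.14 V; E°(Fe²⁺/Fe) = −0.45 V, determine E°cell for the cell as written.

By convention the left-hand electrode in cell notation is the anode (oxidation) and the right-hand electrode is the cathode (reduction).
E°cell = E°(right) − E°(left) = −0.14 − (−0.45) = +0.31 V.

+0.31 V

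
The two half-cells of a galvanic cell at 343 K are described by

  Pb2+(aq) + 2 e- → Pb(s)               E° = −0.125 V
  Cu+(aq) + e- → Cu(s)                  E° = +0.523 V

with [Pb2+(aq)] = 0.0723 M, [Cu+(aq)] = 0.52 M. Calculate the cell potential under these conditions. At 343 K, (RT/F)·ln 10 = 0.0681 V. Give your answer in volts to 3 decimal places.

+0.668 V

The Cu⁺/Cu couple has the more positive E°, so it is the cathode; Pb²⁺/Pb is the anode.
E°cell = E°cat − E°an = +0.523 − (−0.125) = +0.648 V; n = 2.
For the overall reaction 2 Cu+(aq) + Pb(s) → 2 Cu(s) + Pb2+(aq), Q = [Pb2+(aq)] / [Cu+(aq)]^2 = 0.267, giving log Q = −0.573.
By the Nernst equation, E = +0.648 − (0.0681/2)·(−0.573) = +0.668 V.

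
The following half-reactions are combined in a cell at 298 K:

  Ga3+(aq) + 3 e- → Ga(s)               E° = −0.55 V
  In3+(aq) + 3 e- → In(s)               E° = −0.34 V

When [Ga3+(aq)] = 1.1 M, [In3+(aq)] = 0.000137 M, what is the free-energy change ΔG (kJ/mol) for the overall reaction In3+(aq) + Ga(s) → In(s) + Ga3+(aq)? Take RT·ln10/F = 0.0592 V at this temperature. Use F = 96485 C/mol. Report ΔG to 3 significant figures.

With In³⁺/In reduced at the cathode, E°cell = −0.34 − (−0.55) = +0.21 V and n = 3.
Q = [Ga3+(aq)] / [In3+(aq)] = 8.03×10^3, so log Q = 3.905 and E = +0.21 − (0.0592/3)(3.905) = +0.1329 V.
ΔG = −nFE = −(3)(96485)(+0.1329) J/mol = −38.5 kJ/mol.

−38.5 kJ/mol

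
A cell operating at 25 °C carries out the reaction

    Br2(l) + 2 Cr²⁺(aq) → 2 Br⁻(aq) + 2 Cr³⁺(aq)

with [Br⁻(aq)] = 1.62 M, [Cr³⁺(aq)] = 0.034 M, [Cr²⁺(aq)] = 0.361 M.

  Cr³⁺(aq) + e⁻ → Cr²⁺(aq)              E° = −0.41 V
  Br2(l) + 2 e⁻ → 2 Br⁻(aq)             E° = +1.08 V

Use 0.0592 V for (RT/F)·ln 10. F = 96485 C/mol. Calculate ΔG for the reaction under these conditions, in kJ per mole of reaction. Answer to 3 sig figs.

With Br₂/Br⁻ reduced at the cathode, E°cell = +1.08 − (−0.41) = +1.49 V and n = 2.
Q = ([Br⁻(aq)]^2·[Cr³⁺(aq)]^2) / [Cr²⁺(aq)]^2 = 0.0233, so log Q = −1.633 and E = +1.49 − (0.0592/2)(−1.633) = +1.5383 V.
Finally ΔG = −nFE = −(2)(96485 C/mol)(+1.5383 V) = −297 kJ/mol.

−297 kJ/mol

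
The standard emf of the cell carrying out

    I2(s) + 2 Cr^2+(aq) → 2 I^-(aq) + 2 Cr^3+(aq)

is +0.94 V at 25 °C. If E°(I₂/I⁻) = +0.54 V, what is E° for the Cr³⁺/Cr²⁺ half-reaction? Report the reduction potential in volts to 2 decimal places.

−0.40 V

In the reaction as written the I₂/I⁻ couple is reduced (cathode) and Cr³⁺/Cr²⁺ is oxidized (anode), so E°cell = E°(I₂/I⁻) − E°(Cr³⁺/Cr²⁺).
E°(Cr³⁺/Cr²⁺) = E°(cathode) − E°cell = +0.54 − (+0.94) = −0.40 V.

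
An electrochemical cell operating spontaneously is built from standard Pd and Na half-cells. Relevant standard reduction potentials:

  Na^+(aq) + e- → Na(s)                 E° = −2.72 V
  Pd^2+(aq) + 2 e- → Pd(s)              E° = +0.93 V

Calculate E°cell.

+3.65 V

The Pd²⁺/Pd couple has the higher E°, so Pd ion is reduced (cathode) and Na is oxidized (anode).
E°cell = E°(cathode) − E°(anode) = +0.93 − (−2.72) = +3.65 V.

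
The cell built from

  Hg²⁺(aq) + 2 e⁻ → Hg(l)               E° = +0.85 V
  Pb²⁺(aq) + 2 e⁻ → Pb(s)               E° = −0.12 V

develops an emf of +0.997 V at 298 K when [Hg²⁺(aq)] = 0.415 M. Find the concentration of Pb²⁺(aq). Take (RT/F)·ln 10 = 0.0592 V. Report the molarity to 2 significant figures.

0.051 M

The Hg²⁺/Hg couple has the larger reduction potential, so it is the cathode: E°cell = +0.85 − (−0.12) = +0.97 V and n = 2.
Rearranging E = E° − (0.0592/n)·log Q gives log Q = 2(+0.97 − (+0.997))/0.0592 = −0.912.
Balancing electrons gives Hg²⁺(aq) + Pb(s) → Hg(l) + Pb²⁺(aq); thus Q = [Pb²⁺(aq)] / [Hg²⁺(aq)].
Substituting the known concentrations and solving, log [Pb²⁺(aq)] = −1.294 and [Pb²⁺(aq)] = 0.051 M.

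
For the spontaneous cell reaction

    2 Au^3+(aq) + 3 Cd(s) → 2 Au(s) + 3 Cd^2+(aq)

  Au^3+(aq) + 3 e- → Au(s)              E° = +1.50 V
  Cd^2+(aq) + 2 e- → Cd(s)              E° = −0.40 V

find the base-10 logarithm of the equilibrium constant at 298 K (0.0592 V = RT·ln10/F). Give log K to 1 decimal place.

log K = 192.6

The Au³⁺/Au couple is reduced (cathode); E°cell = +1.50 − (−0.40) = +1.90 V with n = 6.
At equilibrium E = 0, so log K = nE°cell / 0.0592 = (6)(+1.90) / 0.0592 = 192.6.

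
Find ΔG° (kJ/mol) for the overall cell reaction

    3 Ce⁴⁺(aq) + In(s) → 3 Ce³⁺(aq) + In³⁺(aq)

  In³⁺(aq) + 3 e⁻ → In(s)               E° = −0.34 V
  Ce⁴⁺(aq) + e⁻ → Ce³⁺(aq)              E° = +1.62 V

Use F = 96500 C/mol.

In the reaction as written Ce⁴⁺(aq) is reduced, so the Ce⁴⁺/Ce³⁺ couple is the cathode and In³⁺/In is the anode.
E°cell = +1.62 − (−0.34) = +1.96 V; balancing electrons gives n = 3.
ΔG° = −nFE°cell = −(3)(96500)(+1.96) J/mol = −567 kJ/mol.

−567 kJ/mol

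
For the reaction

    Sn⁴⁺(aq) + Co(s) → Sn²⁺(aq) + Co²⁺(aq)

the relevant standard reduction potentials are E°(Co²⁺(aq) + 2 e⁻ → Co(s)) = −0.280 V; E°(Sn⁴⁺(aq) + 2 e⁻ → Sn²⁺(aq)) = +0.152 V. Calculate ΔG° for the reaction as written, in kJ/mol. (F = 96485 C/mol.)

In the reaction as written Sn⁴⁺(aq) is reduced, so the Sn⁴⁺/Sn²⁺ couple is the cathode and Co²⁺/Co is the anode.
E°cell = +0.152 − (−0.280) = +0.432 V; balancing electrons gives n = 2.
ΔG° = −nFE°cell = −(2)(96485)(+0.432) J/mol = −83.4 kJ/mol.

−83.4 kJ/mol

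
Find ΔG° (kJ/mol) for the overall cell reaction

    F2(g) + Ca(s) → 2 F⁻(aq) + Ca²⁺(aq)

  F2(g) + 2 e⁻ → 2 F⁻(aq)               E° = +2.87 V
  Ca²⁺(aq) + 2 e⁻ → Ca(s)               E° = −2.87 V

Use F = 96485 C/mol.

In the reaction as written F2(g) is reduced, so the F₂/F⁻ couple is the cathode and Ca²⁺/Ca is the anode.
E°cell = +2.87 − (−2.87) = +5.74 V; balancing electrons gives n = 2.
ΔG° = −nFE°cell = −(2)(96485)(+5.74) J/mol = −1108 kJ/mol.

−1108 kJ/mol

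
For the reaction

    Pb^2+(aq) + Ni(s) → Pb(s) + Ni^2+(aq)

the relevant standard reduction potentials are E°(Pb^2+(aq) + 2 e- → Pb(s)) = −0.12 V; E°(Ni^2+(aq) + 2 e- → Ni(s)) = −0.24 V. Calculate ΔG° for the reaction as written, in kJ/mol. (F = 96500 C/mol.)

−23.2 kJ/mol

In the reaction as written Pb^2+(aq) is reduced, so the Pb²⁺/Pb couple is the cathode and Ni²⁺/Ni is the anode.
E°cell = −0.12 − (−0.24) = +0.12 V; balancing electrons gives n = 2.
ΔG° = −nFE°cell = −(2)(96500)(+0.12) J/mol = −23.2 kJ/mol.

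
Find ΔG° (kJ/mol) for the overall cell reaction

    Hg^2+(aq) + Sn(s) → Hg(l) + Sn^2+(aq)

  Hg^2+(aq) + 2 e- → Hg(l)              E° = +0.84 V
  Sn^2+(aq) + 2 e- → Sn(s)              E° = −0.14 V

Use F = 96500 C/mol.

In the reaction as written Hg^2+(aq) is reduced, so the Hg²⁺/Hg couple is the cathode and Sn²⁺/Sn is the anode.
E°cell = +0.84 − (−0.14) = +0.98 V; balancing electrons gives n = 2.
ΔG° = −nFE°cell = −(2)(96500)(+0.98) J/mol = −189 kJ/mol.

−189 kJ/mol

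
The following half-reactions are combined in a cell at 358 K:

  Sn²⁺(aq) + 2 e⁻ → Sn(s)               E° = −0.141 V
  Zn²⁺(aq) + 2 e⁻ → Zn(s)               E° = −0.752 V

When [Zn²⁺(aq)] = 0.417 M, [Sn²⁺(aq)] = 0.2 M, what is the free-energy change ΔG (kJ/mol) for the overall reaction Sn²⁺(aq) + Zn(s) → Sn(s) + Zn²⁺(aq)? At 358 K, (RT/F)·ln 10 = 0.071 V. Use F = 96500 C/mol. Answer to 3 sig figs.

E°cell = −0.141 − (−0.752) = +0.611 V; the balanced reaction transfers n = 2 electrons.
Here Q = [Zn²⁺(aq)] / [Sn²⁺(aq)] = 2.08 (log Q = 0.319), giving E = +0.611 − (0.071/2)·(0.319) = +0.5997 V.
Then ΔG = −nFE = −2 × 96500 × +0.5997 J/mol = −116 kJ/mol.

−116 kJ/mol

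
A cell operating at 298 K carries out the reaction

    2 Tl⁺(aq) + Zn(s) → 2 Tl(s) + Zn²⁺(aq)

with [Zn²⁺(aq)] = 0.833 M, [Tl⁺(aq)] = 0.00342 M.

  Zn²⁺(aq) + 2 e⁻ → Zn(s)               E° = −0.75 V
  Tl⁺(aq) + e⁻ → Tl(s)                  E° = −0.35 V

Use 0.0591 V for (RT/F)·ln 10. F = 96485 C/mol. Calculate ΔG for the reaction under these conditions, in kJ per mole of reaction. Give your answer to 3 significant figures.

E°cell = −0.35 − (−0.75) = +0.40 V; the balanced reaction transfers n = 2 electrons.
Q = [Zn²⁺(aq)] / [Tl⁺(aq)]^2 = 7.12×10^4, so log Q = 4.853 and E = +0.40 − (0.0591/2)(4.853) = +0.2566 V.
ΔG = −nFE = −(2)(96485)(+0.2566) J/mol = −49.5 kJ/mol.

−49.5 kJ/mol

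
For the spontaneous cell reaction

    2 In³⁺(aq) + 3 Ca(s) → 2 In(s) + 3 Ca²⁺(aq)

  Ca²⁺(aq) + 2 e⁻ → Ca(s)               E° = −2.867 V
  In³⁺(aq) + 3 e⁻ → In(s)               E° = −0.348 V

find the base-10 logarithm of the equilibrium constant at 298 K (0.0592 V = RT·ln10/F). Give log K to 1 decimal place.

The In³⁺/In couple is reduced (cathode); E°cell = −0.348 − (−2.867) = +2.519 V with n = 6.
At equilibrium E = 0, so log K = nE°cell / 0.0592 = (6)(+2.519) / 0.0592 = 255.3.

log K = 255.3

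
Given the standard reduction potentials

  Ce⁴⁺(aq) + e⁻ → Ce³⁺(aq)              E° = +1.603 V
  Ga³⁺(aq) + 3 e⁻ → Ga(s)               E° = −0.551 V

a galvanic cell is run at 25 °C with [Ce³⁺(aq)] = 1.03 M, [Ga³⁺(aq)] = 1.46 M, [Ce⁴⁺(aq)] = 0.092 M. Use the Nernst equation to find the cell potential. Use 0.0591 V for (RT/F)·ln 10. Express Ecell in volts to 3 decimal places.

+2.089 V

The Ce⁴⁺/Ce³⁺ couple has the more positive E°, so it is the cathode; Ga³⁺/Ga is the anode.
The standard potential is +1.603 − (−0.551) = +2.154 V and the balanced reaction transfers n = 3 electrons.
The balanced reaction is 3 Ce⁴⁺(aq) + Ga(s) → 3 Ce³⁺(aq) + Ga³⁺(aq), so Q = ([Ce³⁺(aq)]^3·[Ga³⁺(aq)]) / [Ce⁴⁺(aq)]^3 = 2.05×10^3 and log Q = 3.312.
E = E° − (0.0591/n)·log Q = +2.154 − (0.0591/3)(3.312) = +2.089 V.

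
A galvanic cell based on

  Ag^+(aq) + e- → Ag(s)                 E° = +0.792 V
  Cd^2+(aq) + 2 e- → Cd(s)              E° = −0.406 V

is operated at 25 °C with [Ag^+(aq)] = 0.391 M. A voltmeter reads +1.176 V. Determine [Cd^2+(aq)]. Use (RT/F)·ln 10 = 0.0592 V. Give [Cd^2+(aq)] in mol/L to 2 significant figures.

0.85 M

The Ag⁺/Ag couple has the larger reduction potential, so it is the cathode: E°cell = +0.792 − (−0.406) = +1.198 V and n = 2.
Since E = E° − (0.0592/n)·log Q, log Q = n(E° − E)/0.0592 = 0.743.
The balanced reaction is 2 Ag^+(aq) + Cd(s) → 2 Ag(s) + Cd^2+(aq), so Q = [Cd^2+(aq)] / [Ag^+(aq)]^2.
Isolating [Cd^2+(aq)] in Q = 10^{0.743} yields log [Cd^2+(aq)] = −0.073, i.e. 0.85 M.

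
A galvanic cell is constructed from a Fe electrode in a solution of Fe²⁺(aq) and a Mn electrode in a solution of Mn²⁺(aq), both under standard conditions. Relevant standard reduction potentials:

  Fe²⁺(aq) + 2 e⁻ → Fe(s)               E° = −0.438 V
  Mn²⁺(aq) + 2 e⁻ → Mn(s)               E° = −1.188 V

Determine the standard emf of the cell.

+0.750 V

Of the two couples in this cell, the one with the more positive reduction potential is reduced at the cathode: here that is Fe²⁺/Fe (−0.438 V); Mn²⁺/Mn (−1.188 V) is the anode.
E°cell = E°(cathode) − E°(anode) = −0.438 − (−1.188) = +0.750 V.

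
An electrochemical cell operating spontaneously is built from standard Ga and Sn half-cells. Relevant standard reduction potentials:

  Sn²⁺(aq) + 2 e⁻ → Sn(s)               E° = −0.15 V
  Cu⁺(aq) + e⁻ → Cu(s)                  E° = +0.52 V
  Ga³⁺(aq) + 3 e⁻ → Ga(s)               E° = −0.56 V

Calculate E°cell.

Of the two couples in this cell, the one with the more positive reduction potential is reduced at the cathode: here that is Sn²⁺/Sn (−0.15 V); Ga³⁺/Ga (−0.56 V) is the anode.
E°cell = E°(cathode) − E°(anode) = −0.15 − (−0.56) = +0.41 V.

+0.41 V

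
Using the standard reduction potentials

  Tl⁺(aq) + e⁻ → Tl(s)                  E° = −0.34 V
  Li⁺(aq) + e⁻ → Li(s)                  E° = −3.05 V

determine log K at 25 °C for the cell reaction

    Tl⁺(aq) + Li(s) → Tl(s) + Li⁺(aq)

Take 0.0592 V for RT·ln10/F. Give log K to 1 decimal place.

The Tl⁺/Tl couple is reduced (cathode); E°cell = −0.34 − (−3.05) = +2.71 V with n = 1.
At equilibrium E = 0, so log K = nE°cell / 0.0592 = (1)(+2.71) / 0.0592 = 45.8.

log K = 45.8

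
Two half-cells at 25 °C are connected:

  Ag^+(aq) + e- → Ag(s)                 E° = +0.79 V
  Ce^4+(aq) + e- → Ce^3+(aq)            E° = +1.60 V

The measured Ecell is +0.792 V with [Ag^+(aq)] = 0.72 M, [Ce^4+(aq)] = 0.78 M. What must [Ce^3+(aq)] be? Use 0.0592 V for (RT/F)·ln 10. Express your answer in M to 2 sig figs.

2.2 M

With Ce⁴⁺/Ce³⁺ at the cathode and Ag⁺/Ag at the anode, E°cell = +1.60 − (+0.79) = +0.81 V (n = 1).
Since E = E° − (0.0592/n)·log Q, log Q = n(E° − E)/0.0592 = 0.304.
The balanced reaction is Ce^4+(aq) + Ag(s) → Ce^3+(aq) + Ag^+(aq), so Q = ([Ce^3+(aq)]·[Ag^+(aq)]) / [Ce^4+(aq)].
Solving for the unknown gives log [Ce^3+(aq)] = 0.339, so [Ce^3+(aq)] ≈ 2.2 M.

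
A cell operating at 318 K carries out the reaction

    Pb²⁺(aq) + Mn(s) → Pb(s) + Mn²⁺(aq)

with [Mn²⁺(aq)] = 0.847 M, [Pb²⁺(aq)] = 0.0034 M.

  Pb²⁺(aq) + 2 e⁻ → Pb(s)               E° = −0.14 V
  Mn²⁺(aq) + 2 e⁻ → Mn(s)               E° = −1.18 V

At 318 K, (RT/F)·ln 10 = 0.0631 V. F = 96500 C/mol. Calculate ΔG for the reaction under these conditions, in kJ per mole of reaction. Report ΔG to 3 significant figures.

−186 kJ/mol

E°cell = −0.14 − (−1.18) = +1.04 V; the balanced reaction transfers n = 2 electrons.
Q = [Mn²⁺(aq)] / [Pb²⁺(aq)] = 249, so log Q = 2.396 and E = +1.04 − (0.0631/2)(2.396) = +0.9644 V.
Finally ΔG = −nFE = −(2)(96500 C/mol)(+0.9644 V) = −186 kJ/mol.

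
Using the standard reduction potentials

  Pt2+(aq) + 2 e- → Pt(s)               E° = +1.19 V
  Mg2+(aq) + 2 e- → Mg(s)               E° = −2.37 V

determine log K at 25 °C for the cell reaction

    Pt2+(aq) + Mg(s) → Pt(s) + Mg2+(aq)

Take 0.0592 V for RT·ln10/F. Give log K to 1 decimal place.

The Pt²⁺/Pt couple is reduced (cathode); E°cell = +1.19 − (−2.37) = +3.56 V with n = 2.
At equilibrium E = 0, so log K = nE°cell / 0.0592 = (2)(+3.56) / 0.0592 = 120.3.

log K = 120.3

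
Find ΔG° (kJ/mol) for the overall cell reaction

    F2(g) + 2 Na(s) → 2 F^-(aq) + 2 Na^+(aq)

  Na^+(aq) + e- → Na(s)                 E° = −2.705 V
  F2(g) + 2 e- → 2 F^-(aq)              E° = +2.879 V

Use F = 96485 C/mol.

−1078 kJ/mol

In the reaction as written F2(g) is reduced, so the F₂/F⁻ couple is the cathode and Na⁺/Na is the anode.
E°cell = +2.879 − (−2.705) = +5.584 V; balancing electrons gives n = 2.
ΔG° = −nFE°cell = −(2)(96485)(+5.584) J/mol = −1078 kJ/mol.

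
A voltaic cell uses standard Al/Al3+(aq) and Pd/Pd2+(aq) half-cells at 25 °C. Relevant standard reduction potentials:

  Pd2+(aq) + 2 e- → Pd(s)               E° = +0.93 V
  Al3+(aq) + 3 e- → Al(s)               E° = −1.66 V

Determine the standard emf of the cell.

The Pd²⁺/Pd couple has the higher E°, so Pd ion is reduced (cathode) and Al is oxidized (anode).
E°cell = E°(cathode) − E°(anode) = +0.93 − (−1.66) = +2.59 V.

+2.59 V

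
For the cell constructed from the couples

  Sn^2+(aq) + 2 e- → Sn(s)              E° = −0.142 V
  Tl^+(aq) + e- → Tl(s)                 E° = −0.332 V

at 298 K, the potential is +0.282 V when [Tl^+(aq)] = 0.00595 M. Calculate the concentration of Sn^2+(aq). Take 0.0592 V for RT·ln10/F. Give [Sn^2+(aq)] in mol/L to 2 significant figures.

0.045 M

Sn²⁺/Sn is the cathode (higher E°); E°cell = −0.142 − (−0.332) = +0.190 V with n = 2.
Rearranging E = E° − (0.0592/n)·log Q gives log Q = 2(+0.190 − (+0.282))/0.0592 = −3.108.
Balancing electrons gives Sn^2+(aq) + 2 Tl(s) → Sn(s) + 2 Tl^+(aq); thus Q = [Tl^+(aq)]^2 / [Sn^2+(aq)].
Solving for the unknown gives log [Sn^2+(aq)] = −1.343, so [Sn^2+(aq)] ≈ 0.045 M.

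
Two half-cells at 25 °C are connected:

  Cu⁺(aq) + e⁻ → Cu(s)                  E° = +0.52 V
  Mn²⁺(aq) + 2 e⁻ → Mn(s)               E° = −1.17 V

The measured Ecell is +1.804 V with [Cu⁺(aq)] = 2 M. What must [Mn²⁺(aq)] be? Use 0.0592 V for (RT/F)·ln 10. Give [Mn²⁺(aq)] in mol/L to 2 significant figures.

0.00056 M

The Cu⁺/Cu couple has the larger reduction potential, so it is the cathode: E°cell = +0.52 − (−1.17) = +1.69 V and n = 2.
From the Nernst equation, log Q = n(E° − E)/0.0592 = 2·(+1.69 − (+1.804))/0.0592 = −3.851.
The balanced reaction is 2 Cu⁺(aq) + Mn(s) → 2 Cu(s) + Mn²⁺(aq), so Q = [Mn²⁺(aq)] / [Cu⁺(aq)]^2.
Solving for the unknown gives log [Mn²⁺(aq)] = −3.249, so [Mn²⁺(aq)] ≈ 0.00056 M.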